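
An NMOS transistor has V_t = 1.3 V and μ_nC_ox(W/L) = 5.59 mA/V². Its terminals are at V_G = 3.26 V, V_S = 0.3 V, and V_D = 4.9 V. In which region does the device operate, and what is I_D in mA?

Saturation; I_D = 7.70 mA

V_GS = V_G − V_S = 3.26 − 0.3 = 2.96 V; V_DS = V_D − V_S = 4.9 − 0.3 = 4.6 V.
V_ov = V_GS − V_t = 2.96 − 1.3 = 1.66 V.
Since V_DS = 4.6 V ≥ V_ov = 1.66 V, the device is in saturation.
I_D = ½ k_n V_ov² = 0.5 × 5.59 × 1.66² = 7.7 mA.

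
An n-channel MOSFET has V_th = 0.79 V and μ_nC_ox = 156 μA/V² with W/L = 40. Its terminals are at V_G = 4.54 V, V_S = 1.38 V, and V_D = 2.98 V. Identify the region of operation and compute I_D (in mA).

Triode; I_D = 15.7 mA

V_GS = V_G − V_S = 4.54 − 1.38 = 3.16 V; V_DS = V_D − V_S = 2.98 − 1.38 = 1.6 V.
k_n = μ_nC_ox · (W/L) = 6.24 mA/V².
V_ov = V_GS − V_th = 3.16 − 0.79 = 2.37 V.
Since V_DS = 1.6 V < V_ov = 2.37 V, the device is in the triode region.
I_D = k_n [V_ov · V_DS − ½ V_DS²] = 6.24 × [2.37 × 1.6 − 0.5 × 1.6²] = 15.7 mA.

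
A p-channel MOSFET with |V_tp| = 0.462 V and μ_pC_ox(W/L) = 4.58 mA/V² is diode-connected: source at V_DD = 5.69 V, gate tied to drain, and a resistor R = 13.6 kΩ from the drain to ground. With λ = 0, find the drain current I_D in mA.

With gate tied to drain, V_SG = V_SD ≥ V_SG − |V_tp|, so the device is in saturation.
KCL at the drain: ½ k_p (V_SG − |V_tp|)² = (V_DD − V_SG)/R.
Let x = V_SG − 0.462. Then 31.1 x² + x − 5.228 = 0, giving x = 0.394 V (positive root), so V_SG = 0.856 V.
I_D = (V_DD − V_SG)/R = (5.69 − 0.856) / 13.6 = 0.355 mA.

I_D = 0.355 mA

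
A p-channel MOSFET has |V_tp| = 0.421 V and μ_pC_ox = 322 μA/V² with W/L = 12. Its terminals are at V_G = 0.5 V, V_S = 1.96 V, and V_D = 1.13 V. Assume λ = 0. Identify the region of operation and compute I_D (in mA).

V_SG = V_S − V_G = 1.96 − 0.5 = 1.46 V; V_SD = V_S − V_D = 1.96 − 1.13 = 0.83 V.
k_p = μ_pC_ox · (W/L) = 3.864 mA/V².
V_ov = V_SG − |V_tp| = 1.46 − 0.421 = 1.04 V.
Since V_SD = 0.83 V < V_ov = 1.04 V, the device is in the triode region.
I_D = k_p [V_ov · V_SD − ½ V_SD²] = 3.864 × [1.04 × 0.83 − 0.5 × 0.83²] = 2 mA.

Triode; I_D = 2.00 mA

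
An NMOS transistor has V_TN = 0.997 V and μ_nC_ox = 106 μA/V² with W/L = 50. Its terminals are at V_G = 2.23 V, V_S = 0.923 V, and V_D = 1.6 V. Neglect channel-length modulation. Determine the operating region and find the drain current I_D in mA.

V_GS = V_G − V_S = 2.23 − 0.923 = 1.31 V; V_DS = V_D − V_S = 1.6 − 0.923 = 0.677 V.
k_n = μ_nC_ox · (W/L) = 5.3 mA/V².
V_ov = V_GS − V_TN = 1.31 − 0.997 = 0.31 V.
Since V_DS = 0.677 V ≥ V_ov = 0.31 V, the device is in saturation.
I_D = ½ k_n V_ov² = 0.5 × 5.3 × 0.31² = 0.255 mA.

Saturation; I_D = 0.255 mA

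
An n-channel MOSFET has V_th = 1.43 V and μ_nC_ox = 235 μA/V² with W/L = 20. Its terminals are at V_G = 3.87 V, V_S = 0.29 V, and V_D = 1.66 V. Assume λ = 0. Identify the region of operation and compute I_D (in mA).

Triode; I_D = 9.43 mA

V_GS = V_G − V_S = 3.87 − 0.29 = 3.58 V; V_DS = V_D − V_S = 1.66 − 0.29 = 1.37 V.
k_n = μ_nC_ox · (W/L) = 4.7 mA/V².
V_ov = V_GS − V_th = 3.58 − 1.43 = 2.15 V.
Since V_DS = 1.37 V < V_ov = 2.15 V, the device is in the triode region.
I_D = k_n [V_ov · V_DS − ½ V_DS²] = 4.7 × [2.15 × 1.37 − 0.5 × 1.37²] = 9.43 mA.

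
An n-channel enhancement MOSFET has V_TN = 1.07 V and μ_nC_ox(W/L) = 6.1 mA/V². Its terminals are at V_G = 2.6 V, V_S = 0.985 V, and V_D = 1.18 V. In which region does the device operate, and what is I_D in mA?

V_GS = V_G − V_S = 2.6 − 0.985 = 1.62 V; V_DS = V_D − V_S = 1.18 − 0.985 = 0.195 V.
V_ov = V_GS − V_TN = 1.62 − 1.07 = 0.545 V.
Since V_DS = 0.195 V < V_ov = 0.545 V, the device is in the triode region.
I_D = k_n [V_ov · V_DS − ½ V_DS²] = 6.1 × [0.545 × 0.195 − 0.5 × 0.195²] = 0.532 mA.

Triode; I_D = 0.532 mA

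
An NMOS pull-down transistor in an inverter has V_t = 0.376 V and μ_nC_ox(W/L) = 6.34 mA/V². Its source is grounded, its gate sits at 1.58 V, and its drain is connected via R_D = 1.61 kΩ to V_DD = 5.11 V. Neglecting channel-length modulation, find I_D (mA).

I_D = 2.88 mA

V_GS = V_G = 1.58 V, so V_ov = 1.58 − 0.376 = 1.2 V.
Assume saturation: I_D = ½ k_n V_ov² = 0.5 × 6.34 × 1.2² = 4.6 mA, giving V_DS = V_DD − I_D R_D = 5.11 − 4.6 × 1.61 = -2.29 V.
But -2.29 V < V_ov = 1.2 V, so the device is actually in triode.
In triode I_D = k_n[V_ov V_DS − ½ V_DS²] and I_D = (V_DD − V_DS)/R_D. Equating: 5.1 V_DS² − 13.29 V_DS + 5.11 = 0, giving V_DS = 0.469 V (the root below V_ov).
I_D = (5.11 − 0.469) / 1.61 = 2.88 mA.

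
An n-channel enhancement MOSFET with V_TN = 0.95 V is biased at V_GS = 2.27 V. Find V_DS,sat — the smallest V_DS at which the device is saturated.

The boundary between triode and saturation is V_DS = V_GS − V_TN = V_ov.
V_ov = 2.27 − 0.95 = 1.32 V.

V_DS,sat = 1.32 V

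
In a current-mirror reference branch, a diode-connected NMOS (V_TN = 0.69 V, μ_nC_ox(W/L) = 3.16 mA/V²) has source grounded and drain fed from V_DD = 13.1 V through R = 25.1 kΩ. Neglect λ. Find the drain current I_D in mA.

I_D = 0.473 mA

With gate tied to drain, V_GS = V_DS ≥ V_GS − V_TN, so the device is in saturation.
KCL at the drain: ½ k_n (V_GS − V_TN)² = (V_DD − V_GS)/R.
Let x = V_GS − 0.69. Then 39.7 x² + x − 12.41 = 0, giving x = 0.547 V (positive root), so V_GS = 1.24 V.
I_D = (V_DD − V_GS)/R = (13.1 − 1.24) / 25.1 = 0.473 mA.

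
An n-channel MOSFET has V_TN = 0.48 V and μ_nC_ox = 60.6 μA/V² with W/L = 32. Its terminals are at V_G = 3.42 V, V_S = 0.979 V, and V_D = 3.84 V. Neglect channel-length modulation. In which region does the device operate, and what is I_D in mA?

V_GS = V_G − V_S = 3.42 − 0.979 = 2.44 V; V_DS = V_D − V_S = 3.84 − 0.979 = 2.86 V.
k_n = μ_nC_ox · (W/L) = 1.939 mA/V².
V_ov = V_GS − V_TN = 2.44 − 0.48 = 1.96 V.
Since V_DS = 2.86 V ≥ V_ov = 1.96 V, the device is in saturation.
I_D = ½ k_n V_ov² = 0.5 × 1.939 × 1.96² = 3.73 mA.

Saturation; I_D = 3.73 mA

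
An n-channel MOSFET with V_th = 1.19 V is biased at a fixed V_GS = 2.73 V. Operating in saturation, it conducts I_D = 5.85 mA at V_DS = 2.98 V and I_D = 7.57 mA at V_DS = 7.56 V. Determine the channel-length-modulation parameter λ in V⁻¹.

λ = 0.0794 V⁻¹

With V_GS fixed, I_D ∝ (1 + λ V_DS) in saturation, so I_D2/I_D1 = (1 + λ V_DS2)/(1 + λ V_DS1).
7.57/5.85 = 1.294 = (1 + 7.56 λ)/(1 + 2.98 λ).
Solving: λ (I_D1 V_DS2 − I_D2 V_DS1) = I_D2 − I_D1, so λ = (7.57 − 5.85) / (5.85 × 7.56 − 7.57 × 2.98) = 1.72 / 21.7 = 0.0794 V⁻¹.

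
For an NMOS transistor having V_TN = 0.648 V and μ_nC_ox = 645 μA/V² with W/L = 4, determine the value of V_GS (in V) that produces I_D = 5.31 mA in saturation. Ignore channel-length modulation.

k_n = μ_nC_ox · (W/L) = 2.58 mA/V².
In saturation I_D = ½ k_n (V_GS − V_TN)², so V_GS − V_TN = √(2 I_D / k_n) = √(2 × 5.31 / 2.58) = 2.03 V.
V_GS = 0.648 + 2.03 = 2.68 V.

V_GS = 2.68 V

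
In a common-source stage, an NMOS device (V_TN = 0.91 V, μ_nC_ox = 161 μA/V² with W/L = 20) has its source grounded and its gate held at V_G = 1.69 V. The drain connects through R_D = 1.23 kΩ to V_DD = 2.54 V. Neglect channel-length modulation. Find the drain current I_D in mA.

I_D = 0.980 mA

V_GS = V_G = 1.69 V, so V_ov = 1.69 − 0.91 = 0.78 V.
k_n = μ_nC_ox · (W/L) = 3.22 mA/V².
Assume saturation: I_D = ½ k_n V_ov² = 0.5 × 3.22 × 0.78² = 0.98 mA, giving V_DS = V_DD − I_D R_D = 2.54 − 0.98 × 1.23 = 1.34 V.
V_DS = 1.34 V ≥ V_ov = 0.78 V, confirming saturation.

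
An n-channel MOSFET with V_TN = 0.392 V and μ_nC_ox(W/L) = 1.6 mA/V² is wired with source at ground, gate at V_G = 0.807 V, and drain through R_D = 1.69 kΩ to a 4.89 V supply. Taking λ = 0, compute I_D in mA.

V_GS = V_G = 0.807 V, so V_ov = 0.807 − 0.392 = 0.415 V.
Assume saturation: I_D = ½ k_n V_ov² = 0.5 × 1.6 × 0.415² = 0.138 mA, giving V_DS = V_DD − I_D R_D = 4.89 − 0.138 × 1.69 = 4.66 V.
V_DS = 4.66 V ≥ V_ov = 0.415 V, confirming saturation.

I_D = 0.138 mA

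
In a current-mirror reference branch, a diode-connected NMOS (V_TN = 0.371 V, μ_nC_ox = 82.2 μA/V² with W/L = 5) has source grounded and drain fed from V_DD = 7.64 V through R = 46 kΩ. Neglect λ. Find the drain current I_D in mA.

I_D = 0.140 mA

With gate tied to drain, V_GS = V_DS ≥ V_GS − V_TN, so the device is in saturation.
k_n = μ_nC_ox · (W/L) = 0.411 mA/V².
KCL at the drain: ½ k_n (V_GS − V_TN)² = (V_DD − V_GS)/R.
Let x = V_GS − 0.371. Then 9.45 x² + x − 7.269 = 0, giving x = 0.826 V (positive root), so V_GS = 1.2 V.
I_D = (V_DD − V_GS)/R = (7.64 − 1.2) / 46 = 0.14 mA.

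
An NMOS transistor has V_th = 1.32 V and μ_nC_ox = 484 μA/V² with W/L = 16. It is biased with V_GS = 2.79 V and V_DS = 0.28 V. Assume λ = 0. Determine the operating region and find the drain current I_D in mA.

k_n = μ_nC_ox · (W/L) = 7.744 mA/V².
V_ov = V_GS − V_th = 2.79 − 1.32 = 1.47 V.
Since V_DS = 0.28 V < V_ov = 1.47 V, the device is in the triode region.
I_D = k_n [V_ov · V_DS − ½ V_DS²] = 7.744 × [1.47 × 0.28 − 0.5 × 0.28²] = 2.88 mA.

Triode; I_D = 2.88 mA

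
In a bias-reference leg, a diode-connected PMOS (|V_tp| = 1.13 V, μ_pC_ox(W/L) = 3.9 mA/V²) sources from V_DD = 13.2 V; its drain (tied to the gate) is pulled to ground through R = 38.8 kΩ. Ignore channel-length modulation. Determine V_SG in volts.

With gate tied to drain, V_SG = V_SD ≥ V_SG − |V_tp|, so the device is in saturation.
KCL at the drain: ½ k_p (V_SG − |V_tp|)² = (V_DD − V_SG)/R.
Let x = V_SG − 1.13. Then 75.7 x² + x − 12.07 = 0, giving x = 0.393 V (positive root), so V_SG = 1.52 V.
I_D = (V_DD − V_SG)/R = (13.2 − 1.52) / 38.8 = 0.301 mA.

V_SG = 1.52 V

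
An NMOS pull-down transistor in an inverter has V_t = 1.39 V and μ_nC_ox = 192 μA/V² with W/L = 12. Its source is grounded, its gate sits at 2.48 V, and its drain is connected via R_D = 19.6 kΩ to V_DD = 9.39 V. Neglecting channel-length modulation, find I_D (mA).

I_D = 0.469 mA

V_GS = V_G = 2.48 V, so V_ov = 2.48 − 1.39 = 1.09 V.
k_n = μ_nC_ox · (W/L) = 2.304 mA/V².
Assume saturation: I_D = ½ k_n V_ov² = 0.5 × 2.304 × 1.09² = 1.37 mA, giving V_DS = V_DD − I_D R_D = 9.39 − 1.37 × 19.6 = -17.4 V.
But -17.4 V < V_ov = 1.09 V, so the device is actually in triode.
In triode I_D = k_n[V_ov V_DS − ½ V_DS²] and I_D = (V_DD − V_DS)/R_D. Equating: 22.6 V_DS² − 50.22 V_DS + 9.39 = 0, giving V_DS = 0.206 V (the root below V_ov).
I_D = (9.39 − 0.206) / 19.6 = 0.469 mA.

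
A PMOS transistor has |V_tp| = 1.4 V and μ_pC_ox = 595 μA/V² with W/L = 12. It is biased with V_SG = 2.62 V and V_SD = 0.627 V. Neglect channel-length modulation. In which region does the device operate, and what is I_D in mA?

k_p = μ_pC_ox · (W/L) = 7.14 mA/V².
V_ov = V_SG − |V_tp| = 2.62 − 1.4 = 1.22 V.
Since V_SD = 0.627 V < V_ov = 1.22 V, the device is in the triode region.
I_D = k_p [V_ov · V_SD − ½ V_SD²] = 7.14 × [1.22 × 0.627 − 0.5 × 0.627²] = 4.06 mA.

Triode; I_D = 4.06 mA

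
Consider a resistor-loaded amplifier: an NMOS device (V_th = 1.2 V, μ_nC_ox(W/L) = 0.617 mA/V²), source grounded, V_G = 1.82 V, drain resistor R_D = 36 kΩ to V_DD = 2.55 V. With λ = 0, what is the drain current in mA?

I_D = 0.0652 mA

V_GS = V_G = 1.82 V, so V_ov = 1.82 − 1.2 = 0.62 V.
Assume saturation: I_D = ½ k_n V_ov² = 0.5 × 0.617 × 0.62² = 0.119 mA, giving V_DS = V_DD − I_D R_D = 2.55 − 0.119 × 36 = -1.72 V.
But -1.72 V < V_ov = 0.62 V, so the device is actually in triode.
In triode I_D = k_n[V_ov V_DS − ½ V_DS²] and I_D = (V_DD − V_DS)/R_D. Equating: 11.1 V_DS² − 14.77 V_DS + 2.55 = 0, giving V_DS = 0.204 V (the root below V_ov).
I_D = (2.55 − 0.204) / 36 = 0.0652 mA.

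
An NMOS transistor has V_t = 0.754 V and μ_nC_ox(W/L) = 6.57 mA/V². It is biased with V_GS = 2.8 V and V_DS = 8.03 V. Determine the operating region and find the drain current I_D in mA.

Saturation; I_D = 13.8 mA

V_ov = V_GS − V_t = 2.8 − 0.754 = 2.05 V.
Since V_DS = 8.03 V ≥ V_ov = 2.05 V, the device is in saturation.
I_D = ½ k_n V_ov² = 0.5 × 6.57 × 2.05² = 13.8 mA.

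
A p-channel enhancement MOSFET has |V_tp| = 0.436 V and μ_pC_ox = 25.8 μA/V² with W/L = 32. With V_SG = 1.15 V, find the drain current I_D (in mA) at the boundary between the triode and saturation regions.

At the boundary V_SD = V_ov = V_SG − |V_tp| = 1.15 − 0.436 = 0.714 V.
k_p = μ_pC_ox · (W/L) = 0.8256 mA/V².
I_D = ½ k_p V_ov² = 0.5 × 0.8256 × 0.714² = 0.21 mA.

I_D = 0.210 mA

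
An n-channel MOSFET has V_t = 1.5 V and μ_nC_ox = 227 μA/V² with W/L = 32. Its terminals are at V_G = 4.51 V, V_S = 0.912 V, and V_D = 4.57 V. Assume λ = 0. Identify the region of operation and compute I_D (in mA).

V_GS = V_G − V_S = 4.51 − 0.912 = 3.6 V; V_DS = V_D − V_S = 4.57 − 0.912 = 3.66 V.
k_n = μ_nC_ox · (W/L) = 7.264 mA/V².
V_ov = V_GS − V_t = 3.6 − 1.5 = 2.1 V.
Since V_DS = 3.66 V ≥ V_ov = 2.1 V, the device is in saturation.
I_D = ½ k_n V_ov² = 0.5 × 7.264 × 2.1² = 16 mA.

Saturation; I_D = 16.0 mA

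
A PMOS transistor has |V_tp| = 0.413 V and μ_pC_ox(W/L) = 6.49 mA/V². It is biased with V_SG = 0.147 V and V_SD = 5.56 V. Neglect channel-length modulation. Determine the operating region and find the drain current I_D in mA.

Cutoff; I_D = 0 mA

V_SG = 0.147 V < |V_tp| = 0.413 V, so the transistor is in cutoff.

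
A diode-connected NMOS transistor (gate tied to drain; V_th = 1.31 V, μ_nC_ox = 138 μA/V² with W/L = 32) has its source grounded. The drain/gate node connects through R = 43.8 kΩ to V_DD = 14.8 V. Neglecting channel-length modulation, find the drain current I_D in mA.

With gate tied to drain, V_GS = V_DS ≥ V_GS − V_th, so the device is in saturation.
k_n = μ_nC_ox · (W/L) = 4.416 mA/V².
KCL at the drain: ½ k_n (V_GS − V_th)² = (V_DD − V_GS)/R.
Let x = V_GS − 1.31. Then 96.7 x² + x − 13.49 = 0, giving x = 0.368 V (positive root), so V_GS = 1.68 V.
I_D = (V_DD − V_GS)/R = (14.8 − 1.68) / 43.8 = 0.3 mA.

I_D = 0.300 mA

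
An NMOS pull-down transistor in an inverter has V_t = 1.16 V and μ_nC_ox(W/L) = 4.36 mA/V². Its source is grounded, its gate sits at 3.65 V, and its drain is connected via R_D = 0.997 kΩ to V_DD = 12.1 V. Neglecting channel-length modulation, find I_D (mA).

V_GS = V_G = 3.65 V, so V_ov = 3.65 − 1.16 = 2.49 V.
Assume saturation: I_D = ½ k_n V_ov² = 0.5 × 4.36 × 2.49² = 13.5 mA, giving V_DS = V_DD − I_D R_D = 12.1 − 13.5 × 0.997 = -1.38 V.
But -1.38 V < V_ov = 2.49 V, so the device is actually in triode.
In triode I_D = k_n[V_ov V_DS − ½ V_DS²] and I_D = (V_DD − V_DS)/R_D. Equating: 2.17 V_DS² − 11.82 V_DS + 12.1 = 0, giving V_DS = 1.37 V (the root below V_ov).
I_D = (12.1 − 1.37) / 0.997 = 10.8 mA.

I_D = 10.8 mA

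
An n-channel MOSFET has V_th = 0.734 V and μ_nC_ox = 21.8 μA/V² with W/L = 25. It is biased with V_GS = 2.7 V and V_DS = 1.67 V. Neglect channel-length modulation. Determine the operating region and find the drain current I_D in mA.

k_n = μ_nC_ox · (W/L) = 0.545 mA/V².
V_ov = V_GS − V_th = 2.7 − 0.734 = 1.97 V.
Since V_DS = 1.67 V < V_ov = 1.97 V, the device is in the triode region.
I_D = k_n [V_ov · V_DS − ½ V_DS²] = 0.545 × [1.97 × 1.67 − 0.5 × 1.67²] = 1.03 mA.

Triode; I_D = 1.03 mA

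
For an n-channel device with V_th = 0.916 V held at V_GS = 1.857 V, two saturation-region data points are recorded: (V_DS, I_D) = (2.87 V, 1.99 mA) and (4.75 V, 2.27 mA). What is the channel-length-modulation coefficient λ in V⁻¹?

With V_GS fixed, I_D ∝ (1 + λ V_DS) in saturation, so I_D2/I_D1 = (1 + λ V_DS2)/(1 + λ V_DS1).
2.27/1.99 = 1.141 = (1 + 4.75 λ)/(1 + 2.87 λ).
Solving: λ (I_D1 V_DS2 − I_D2 V_DS1) = I_D2 − I_D1, so λ = (2.27 − 1.99) / (1.99 × 4.75 − 2.27 × 2.87) = 0.28 / 2.94 = 0.0953 V⁻¹.

λ = 0.0953 V⁻¹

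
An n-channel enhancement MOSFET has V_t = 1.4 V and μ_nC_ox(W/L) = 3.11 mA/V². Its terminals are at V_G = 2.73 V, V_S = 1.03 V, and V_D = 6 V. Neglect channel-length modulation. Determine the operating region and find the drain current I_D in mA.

V_GS = V_G − V_S = 2.73 − 1.03 = 1.7 V; V_DS = V_D − V_S = 6 − 1.03 = 4.97 V.
V_ov = V_GS − V_t = 1.7 − 1.4 = 0.3 V.
Since V_DS = 4.97 V ≥ V_ov = 0.3 V, the device is in saturation.
I_D = ½ k_n V_ov² = 0.5 × 3.11 × 0.3² = 0.14 mA.

Saturation; I_D = 0.140 mA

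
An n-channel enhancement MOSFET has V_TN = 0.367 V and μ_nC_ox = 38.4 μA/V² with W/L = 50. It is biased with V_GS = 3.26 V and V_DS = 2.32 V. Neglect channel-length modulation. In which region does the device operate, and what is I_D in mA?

k_n = μ_nC_ox · (W/L) = 1.92 mA/V².
V_ov = V_GS − V_TN = 3.26 − 0.367 = 2.89 V.
Since V_DS = 2.32 V < V_ov = 2.89 V, the device is in the triode region.
I_D = k_n [V_ov · V_DS − ½ V_DS²] = 1.92 × [2.89 × 2.32 − 0.5 × 2.32²] = 7.72 mA.

Triode; I_D = 7.72 mA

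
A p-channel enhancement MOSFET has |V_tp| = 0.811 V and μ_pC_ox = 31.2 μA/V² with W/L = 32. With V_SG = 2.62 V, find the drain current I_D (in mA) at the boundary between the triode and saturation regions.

At the boundary V_SD = V_ov = V_SG − |V_tp| = 2.62 − 0.811 = 1.81 V.
k_p = μ_pC_ox · (W/L) = 0.9984 mA/V².
I_D = ½ k_p V_ov² = 0.5 × 0.9984 × 1.81² = 1.63 mA.

I_D = 1.63 mA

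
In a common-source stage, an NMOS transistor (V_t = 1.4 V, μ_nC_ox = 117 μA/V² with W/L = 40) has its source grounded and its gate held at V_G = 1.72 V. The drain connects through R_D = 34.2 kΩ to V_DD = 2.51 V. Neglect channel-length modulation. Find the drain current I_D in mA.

V_GS = V_G = 1.72 V, so V_ov = 1.72 − 1.4 = 0.32 V.
k_n = μ_nC_ox · (W/L) = 4.68 mA/V².
Assume saturation: I_D = ½ k_n V_ov² = 0.5 × 4.68 × 0.32² = 0.24 mA, giving V_DS = V_DD − I_D R_D = 2.51 − 0.24 × 34.2 = -5.68 V.
But -5.68 V < V_ov = 0.32 V, so the device is actually in triode.
In triode I_D = k_n[V_ov V_DS − ½ V_DS²] and I_D = (V_DD − V_DS)/R_D. Equating: 80 V_DS² − 52.22 V_DS + 2.51 = 0, giving V_DS = 0.0523 V (the root below V_ov).
I_D = (2.51 − 0.0523) / 34.2 = 0.0719 mA.

I_D = 0.0719 mA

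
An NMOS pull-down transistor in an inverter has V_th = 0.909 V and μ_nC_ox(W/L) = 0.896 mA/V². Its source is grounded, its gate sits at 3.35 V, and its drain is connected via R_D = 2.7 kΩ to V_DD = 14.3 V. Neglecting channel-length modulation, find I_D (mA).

I_D = 2.67 mA

V_GS = V_G = 3.35 V, so V_ov = 3.35 − 0.909 = 2.44 V.
Assume saturation: I_D = ½ k_n V_ov² = 0.5 × 0.896 × 2.44² = 2.67 mA, giving V_DS = V_DD − I_D R_D = 14.3 − 2.67 × 2.7 = 7.09 V.
V_DS = 7.09 V ≥ V_ov = 2.44 V, confirming saturation.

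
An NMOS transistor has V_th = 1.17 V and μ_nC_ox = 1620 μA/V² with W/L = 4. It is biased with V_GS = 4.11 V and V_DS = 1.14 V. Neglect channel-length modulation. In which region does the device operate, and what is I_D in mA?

k_n = μ_nC_ox · (W/L) = 6.48 mA/V².
V_ov = V_GS − V_th = 4.11 − 1.17 = 2.94 V.
Since V_DS = 1.14 V < V_ov = 2.94 V, the device is in the triode region.
I_D = k_n [V_ov · V_DS − ½ V_DS²] = 6.48 × [2.94 × 1.14 − 0.5 × 1.14²] = 17.5 mA.

Triode; I_D = 17.5 mA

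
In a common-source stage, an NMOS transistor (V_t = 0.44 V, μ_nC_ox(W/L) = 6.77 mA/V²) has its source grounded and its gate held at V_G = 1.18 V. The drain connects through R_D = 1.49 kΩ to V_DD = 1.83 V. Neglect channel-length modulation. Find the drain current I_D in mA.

V_GS = V_G = 1.18 V, so V_ov = 1.18 − 0.44 = 0.74 V.
Assume saturation: I_D = ½ k_n V_ov² = 0.5 × 6.77 × 0.74² = 1.85 mA, giving V_DS = V_DD − I_D R_D = 1.83 − 1.85 × 1.49 = -0.932 V.
But -0.932 V < V_ov = 0.74 V, so the device is actually in triode.
In triode I_D = k_n[V_ov V_DS − ½ V_DS²] and I_D = (V_DD − V_DS)/R_D. Equating: 5.04 V_DS² − 8.465 V_DS + 1.83 = 0, giving V_DS = 0.255 V (the root below V_ov).
I_D = (1.83 − 0.255) / 1.49 = 1.06 mA.

I_D = 1.06 mA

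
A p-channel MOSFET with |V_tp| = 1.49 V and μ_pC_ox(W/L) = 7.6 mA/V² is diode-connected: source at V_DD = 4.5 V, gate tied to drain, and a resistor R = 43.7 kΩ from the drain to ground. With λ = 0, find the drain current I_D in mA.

I_D = 0.0659 mA

With gate tied to drain, V_SG = V_SD ≥ V_SG − |V_tp|, so the device is in saturation.
KCL at the drain: ½ k_p (V_SG − |V_tp|)² = (V_DD − V_SG)/R.
Let x = V_SG − 1.49. Then 166 x² + x − 3.01 = 0, giving x = 0.132 V (positive root), so V_SG = 1.62 V.
I_D = (V_DD − V_SG)/R = (4.5 − 1.62) / 43.7 = 0.0659 mA.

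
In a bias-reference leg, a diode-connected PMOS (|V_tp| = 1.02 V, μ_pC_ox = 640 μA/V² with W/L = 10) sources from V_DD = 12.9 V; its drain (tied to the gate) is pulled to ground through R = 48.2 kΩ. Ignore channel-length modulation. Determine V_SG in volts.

V_SG = 1.29 V

With gate tied to drain, V_SG = V_SD ≥ V_SG − |V_tp|, so the device is in saturation.
k_p = μ_pC_ox · (W/L) = 6.4 mA/V².
KCL at the drain: ½ k_p (V_SG − |V_tp|)² = (V_DD − V_SG)/R.
Let x = V_SG − 1.02. Then 154 x² + x − 11.88 = 0, giving x = 0.274 V (positive root), so V_SG = 1.29 V.
I_D = (V_DD − V_SG)/R = (12.9 − 1.29) / 48.2 = 0.241 mA.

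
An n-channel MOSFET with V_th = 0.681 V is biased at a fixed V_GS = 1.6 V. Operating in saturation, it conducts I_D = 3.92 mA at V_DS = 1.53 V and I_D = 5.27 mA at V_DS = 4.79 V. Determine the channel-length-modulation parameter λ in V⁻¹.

With V_GS fixed, I_D ∝ (1 + λ V_DS) in saturation, so I_D2/I_D1 = (1 + λ V_DS2)/(1 + λ V_DS1).
5.27/3.92 = 1.344 = (1 + 4.79 λ)/(1 + 1.53 λ).
Solving: λ (I_D1 V_DS2 − I_D2 V_DS1) = I_D2 − I_D1, so λ = (5.27 − 3.92) / (3.92 × 4.79 − 5.27 × 1.53) = 1.35 / 10.7 = 0.126 V⁻¹.

λ = 0.126 V⁻¹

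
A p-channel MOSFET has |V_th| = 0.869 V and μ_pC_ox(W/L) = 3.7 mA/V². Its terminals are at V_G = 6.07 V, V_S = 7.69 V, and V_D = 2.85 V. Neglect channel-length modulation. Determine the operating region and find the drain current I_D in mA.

V_SG = V_S − V_G = 7.69 − 6.07 = 1.62 V; V_SD = V_S − V_D = 7.69 − 2.85 = 4.84 V.
V_ov = V_SG − |V_th| = 1.62 − 0.869 = 0.751 V.
Since V_SD = 4.84 V ≥ V_ov = 0.751 V, the device is in saturation.
I_D = ½ k_p V_ov² = 0.5 × 3.7 × 0.751² = 1.04 mA.

Saturation; I_D = 1.04 mA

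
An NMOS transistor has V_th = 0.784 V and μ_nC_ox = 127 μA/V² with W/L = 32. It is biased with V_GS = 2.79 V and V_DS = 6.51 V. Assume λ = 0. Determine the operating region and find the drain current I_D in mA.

k_n = μ_nC_ox · (W/L) = 4.064 mA/V².
V_ov = V_GS − V_th = 2.79 − 0.784 = 2.01 V.
Since V_DS = 6.51 V ≥ V_ov = 2.01 V, the device is in saturation.
I_D = ½ k_n V_ov² = 0.5 × 4.064 × 2.01² = 8.18 mA.

Saturation; I_D = 8.18 mA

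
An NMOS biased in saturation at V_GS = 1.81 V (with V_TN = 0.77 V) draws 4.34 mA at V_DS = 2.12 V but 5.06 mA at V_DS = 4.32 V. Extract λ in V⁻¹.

λ = 0.0898 V⁻¹

With V_GS fixed, I_D ∝ (1 + λ V_DS) in saturation, so I_D2/I_D1 = (1 + λ V_DS2)/(1 + λ V_DS1).
5.06/4.34 = 1.166 = (1 + 4.32 λ)/(1 + 2.12 λ).
Solving: λ (I_D1 V_DS2 − I_D2 V_DS1) = I_D2 − I_D1, so λ = (5.06 − 4.34) / (4.34 × 4.32 − 5.06 × 2.12) = 0.72 / 8.02 = 0.0898 V⁻¹.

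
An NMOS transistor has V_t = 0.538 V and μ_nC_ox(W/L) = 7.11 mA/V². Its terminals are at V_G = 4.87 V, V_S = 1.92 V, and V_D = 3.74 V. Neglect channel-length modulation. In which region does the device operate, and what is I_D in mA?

Triode; I_D = 19.4 mA

V_GS = V_G − V_S = 4.87 − 1.92 = 2.95 V; V_DS = V_D − V_S = 3.74 − 1.92 = 1.82 V.
V_ov = V_GS − V_t = 2.95 − 0.538 = 2.41 V.
Since V_DS = 1.82 V < V_ov = 2.41 V, the device is in the triode region.
I_D = k_n [V_ov · V_DS − ½ V_DS²] = 7.11 × [2.41 × 1.82 − 0.5 × 1.82²] = 19.4 mA.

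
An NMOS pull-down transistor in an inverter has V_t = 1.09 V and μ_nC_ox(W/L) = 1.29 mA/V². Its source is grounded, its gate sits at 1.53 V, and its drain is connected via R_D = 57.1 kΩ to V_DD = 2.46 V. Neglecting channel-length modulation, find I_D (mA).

I_D = 0.0417 mA

V_GS = V_G = 1.53 V, so V_ov = 1.53 − 1.09 = 0.44 V.
Assume saturation: I_D = ½ k_n V_ov² = 0.5 × 1.29 × 0.44² = 0.125 mA, giving V_DS = V_DD − I_D R_D = 2.46 − 0.125 × 57.1 = -4.67 V.
But -4.67 V < V_ov = 0.44 V, so the device is actually in triode.
In triode I_D = k_n[V_ov V_DS − ½ V_DS²] and I_D = (V_DD − V_DS)/R_D. Equating: 36.8 V_DS² − 33.41 V_DS + 2.46 = 0, giving V_DS = 0.0808 V (the root below V_ov).
I_D = (2.46 − 0.0808) / 57.1 = 0.0417 mA.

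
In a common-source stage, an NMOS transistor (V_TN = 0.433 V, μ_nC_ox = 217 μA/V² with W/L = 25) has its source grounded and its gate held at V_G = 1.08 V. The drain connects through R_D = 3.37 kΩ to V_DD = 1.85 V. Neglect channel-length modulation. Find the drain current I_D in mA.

V_GS = V_G = 1.08 V, so V_ov = 1.08 − 0.433 = 0.647 V.
k_n = μ_nC_ox · (W/L) = 5.425 mA/V².
Assume saturation: I_D = ½ k_n V_ov² = 0.5 × 5.425 × 0.647² = 1.14 mA, giving V_DS = V_DD − I_D R_D = 1.85 − 1.14 × 3.37 = -1.98 V.
But -1.98 V < V_ov = 0.647 V, so the device is actually in triode.
In triode I_D = k_n[V_ov V_DS − ½ V_DS²] and I_D = (V_DD − V_DS)/R_D. Equating: 9.14 V_DS² − 12.83 V_DS + 1.85 = 0, giving V_DS = 0.163 V (the root below V_ov).
I_D = (1.85 − 0.163) / 3.37 = 0.501 mA.

I_D = 0.501 mA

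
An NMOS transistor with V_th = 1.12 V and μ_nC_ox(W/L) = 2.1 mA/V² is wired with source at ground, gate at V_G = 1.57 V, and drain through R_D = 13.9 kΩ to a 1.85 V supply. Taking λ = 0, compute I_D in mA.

I_D = 0.122 mA

V_GS = V_G = 1.57 V, so V_ov = 1.57 − 1.12 = 0.45 V.
Assume saturation: I_D = ½ k_n V_ov² = 0.5 × 2.1 × 0.45² = 0.213 mA, giving V_DS = V_DD − I_D R_D = 1.85 − 0.213 × 13.9 = -1.11 V.
But -1.11 V < V_ov = 0.45 V, so the device is actually in triode.
In triode I_D = k_n[V_ov V_DS − ½ V_DS²] and I_D = (V_DD − V_DS)/R_D. Equating: 14.6 V_DS² − 14.14 V_DS + 1.85 = 0, giving V_DS = 0.156 V (the root below V_ov).
I_D = (1.85 − 0.156) / 13.9 = 0.122 mA.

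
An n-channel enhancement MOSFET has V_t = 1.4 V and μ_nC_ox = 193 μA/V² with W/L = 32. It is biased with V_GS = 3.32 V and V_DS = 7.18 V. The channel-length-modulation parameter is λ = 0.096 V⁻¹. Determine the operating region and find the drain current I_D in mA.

Saturation; I_D = 19.2 mA

k_n = μ_nC_ox · (W/L) = 6.176 mA/V².
V_ov = V_GS − V_t = 3.32 − 1.4 = 1.92 V.
Since V_DS = 7.18 V ≥ V_ov = 1.92 V, the device is in saturation.
I_D = ½ k_n V_ov² (1 + λ V_DS) = 0.5 × 6.176 × 1.92² × (1 + 0.096 × 7.18) = 19.2 mA.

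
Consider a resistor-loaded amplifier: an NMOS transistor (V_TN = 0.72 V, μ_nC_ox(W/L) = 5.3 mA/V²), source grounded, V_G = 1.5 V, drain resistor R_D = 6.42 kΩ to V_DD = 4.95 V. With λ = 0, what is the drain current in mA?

V_GS = V_G = 1.5 V, so V_ov = 1.5 − 0.72 = 0.78 V.
Assume saturation: I_D = ½ k_n V_ov² = 0.5 × 5.3 × 0.78² = 1.61 mA, giving V_DS = V_DD − I_D R_D = 4.95 − 1.61 × 6.42 = -5.4 V.
But -5.4 V < V_ov = 0.78 V, so the device is actually in triode.
In triode I_D = k_n[V_ov V_DS − ½ V_DS²] and I_D = (V_DD − V_DS)/R_D. Equating: 17 V_DS² − 27.54 V_DS + 4.95 = 0, giving V_DS = 0.206 V (the root below V_ov).
I_D = (4.95 − 0.206) / 6.42 = 0.739 mA.

I_D = 0.739 mA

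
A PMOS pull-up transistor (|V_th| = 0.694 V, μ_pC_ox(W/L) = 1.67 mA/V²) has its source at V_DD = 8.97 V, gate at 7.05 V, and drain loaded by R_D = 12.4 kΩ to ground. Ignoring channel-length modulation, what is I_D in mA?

V_SG = V_DD − V_G = 8.97 − 7.05 = 1.92 V, so V_ov = 1.92 − 0.694 = 1.23 V.
Assume saturation: I_D = ½ k_p V_ov² = 0.5 × 1.67 × 1.23² = 1.26 mA, giving V_SD = V_DD − I_D R_D = 8.97 − 1.26 × 12.4 = -6.59 V.
But -6.59 V < V_ov = 1.23 V, so the device is actually in triode.
In triode I_D = k_p[V_ov V_SD − ½ V_SD²] and I_D = (V_DD − V_SD)/R_D. Equating: 10.4 V_SD² − 26.39 V_SD + 8.97 = 0, giving V_SD = 0.404 V (the root below V_ov).
I_D = (8.97 − 0.404) / 12.4 = 0.691 mA.

I_D = 0.691 mA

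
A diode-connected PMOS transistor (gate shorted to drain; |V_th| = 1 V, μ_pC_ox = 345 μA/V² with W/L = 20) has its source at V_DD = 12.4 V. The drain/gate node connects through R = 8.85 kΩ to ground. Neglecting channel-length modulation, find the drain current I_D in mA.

With gate tied to drain, V_SG = V_SD ≥ V_SG − |V_th|, so the device is in saturation.
k_p = μ_pC_ox · (W/L) = 6.9 mA/V².
KCL at the drain: ½ k_p (V_SG − |V_th|)² = (V_DD − V_SG)/R.
Let x = V_SG − 1. Then 30.5 x² + x − 11.4 = 0, giving x = 0.595 V (positive root), so V_SG = 1.59 V.
I_D = (V_DD − V_SG)/R = (12.4 − 1.59) / 8.85 = 1.22 mA.

I_D = 1.22 mA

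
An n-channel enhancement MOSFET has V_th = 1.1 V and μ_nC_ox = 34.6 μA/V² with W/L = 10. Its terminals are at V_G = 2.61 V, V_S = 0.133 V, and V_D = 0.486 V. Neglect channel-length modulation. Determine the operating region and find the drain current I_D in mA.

V_GS = V_G − V_S = 2.61 − 0.133 = 2.48 V; V_DS = V_D − V_S = 0.486 − 0.133 = 0.353 V.
k_n = μ_nC_ox · (W/L) = 0.346 mA/V².
V_ov = V_GS − V_th = 2.48 − 1.1 = 1.38 V.
Since V_DS = 0.353 V < V_ov = 1.38 V, the device is in the triode region.
I_D = k_n [V_ov · V_DS − ½ V_DS²] = 0.346 × [1.38 × 0.353 − 0.5 × 0.353²] = 0.147 mA.

Triode; I_D = 0.147 mA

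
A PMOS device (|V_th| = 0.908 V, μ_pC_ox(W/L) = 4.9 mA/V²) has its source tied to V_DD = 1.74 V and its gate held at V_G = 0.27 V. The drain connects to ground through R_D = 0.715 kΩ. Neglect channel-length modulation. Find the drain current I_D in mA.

I_D = 0.774 mA

V_SG = V_DD − V_G = 1.74 − 0.27 = 1.47 V, so V_ov = 1.47 − 0.908 = 0.562 V.
Assume saturation: I_D = ½ k_p V_ov² = 0.5 × 4.9 × 0.562² = 0.774 mA, giving V_SD = V_DD − I_D R_D = 1.74 − 0.774 × 0.715 = 1.19 V.
V_SD = 1.19 V ≥ V_ov = 0.562 V, confirming saturation.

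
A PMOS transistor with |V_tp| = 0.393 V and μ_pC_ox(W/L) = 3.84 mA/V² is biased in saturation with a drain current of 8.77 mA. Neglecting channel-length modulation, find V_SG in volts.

V_SG = 2.53 V

In saturation I_D = ½ k_p (V_SG − |V_tp|)², so V_SG − |V_tp| = √(2 I_D / k_p) = √(2 × 8.77 / 3.84) = 2.14 V.
V_SG = 0.393 + 2.14 = 2.53 V.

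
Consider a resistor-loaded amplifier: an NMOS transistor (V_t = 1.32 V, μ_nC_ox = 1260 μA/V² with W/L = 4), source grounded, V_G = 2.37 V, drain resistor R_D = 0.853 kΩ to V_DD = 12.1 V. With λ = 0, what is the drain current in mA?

I_D = 2.78 mA

V_GS = V_G = 2.37 V, so V_ov = 2.37 − 1.32 = 1.05 V.
k_n = μ_nC_ox · (W/L) = 5.04 mA/V².
Assume saturation: I_D = ½ k_n V_ov² = 0.5 × 5.04 × 1.05² = 2.78 mA, giving V_DS = V_DD − I_D R_D = 12.1 − 2.78 × 0.853 = 9.73 V.
V_DS = 9.73 V ≥ V_ov = 1.05 V, confirming saturation.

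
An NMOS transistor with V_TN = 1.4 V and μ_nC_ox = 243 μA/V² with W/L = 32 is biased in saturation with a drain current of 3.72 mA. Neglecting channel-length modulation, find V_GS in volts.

k_n = μ_nC_ox · (W/L) = 7.776 mA/V².
In saturation I_D = ½ k_n (V_GS − V_TN)², so V_GS − V_TN = √(2 I_D / k_n) = √(2 × 3.72 / 7.776) = 0.978 V.
V_GS = 1.4 + 0.978 = 2.38 V.

V_GS = 2.38 V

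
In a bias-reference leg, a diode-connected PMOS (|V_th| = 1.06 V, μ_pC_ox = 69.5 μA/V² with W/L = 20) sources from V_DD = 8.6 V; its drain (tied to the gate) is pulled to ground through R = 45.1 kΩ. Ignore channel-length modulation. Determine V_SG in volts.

With gate tied to drain, V_SG = V_SD ≥ V_SG − |V_th|, so the device is in saturation.
k_p = μ_pC_ox · (W/L) = 1.39 mA/V².
KCL at the drain: ½ k_p (V_SG − |V_th|)² = (V_DD − V_SG)/R.
Let x = V_SG − 1.06. Then 31.3 x² + x − 7.54 = 0, giving x = 0.475 V (positive root), so V_SG = 1.53 V.
I_D = (V_DD − V_SG)/R = (8.6 − 1.53) / 45.1 = 0.157 mA.

V_SG = 1.53 V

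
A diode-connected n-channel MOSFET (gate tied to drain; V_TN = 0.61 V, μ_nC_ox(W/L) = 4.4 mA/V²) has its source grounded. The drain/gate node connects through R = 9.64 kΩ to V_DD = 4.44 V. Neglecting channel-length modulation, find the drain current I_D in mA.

With gate tied to drain, V_GS = V_DS ≥ V_GS − V_TN, so the device is in saturation.
KCL at the drain: ½ k_n (V_GS − V_TN)² = (V_DD − V_GS)/R.
Let x = V_GS − 0.61. Then 21.2 x² + x − 3.83 = 0, giving x = 0.402 V (positive root), so V_GS = 1.01 V.
I_D = (V_DD − V_GS)/R = (4.44 − 1.01) / 9.64 = 0.356 mA.

I_D = 0.356 mA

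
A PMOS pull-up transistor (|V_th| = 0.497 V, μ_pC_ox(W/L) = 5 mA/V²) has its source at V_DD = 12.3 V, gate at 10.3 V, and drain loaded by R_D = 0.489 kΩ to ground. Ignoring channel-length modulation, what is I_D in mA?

I_D = 5.65 mA

V_SG = V_DD − V_G = 12.3 − 10.3 = 2 V, so V_ov = 2 − 0.497 = 1.5 V.
Assume saturation: I_D = ½ k_p V_ov² = 0.5 × 5 × 1.5² = 5.65 mA, giving V_SD = V_DD − I_D R_D = 12.3 − 5.65 × 0.489 = 9.54 V.
V_SD = 9.54 V ≥ V_ov = 1.5 V, confirming saturation.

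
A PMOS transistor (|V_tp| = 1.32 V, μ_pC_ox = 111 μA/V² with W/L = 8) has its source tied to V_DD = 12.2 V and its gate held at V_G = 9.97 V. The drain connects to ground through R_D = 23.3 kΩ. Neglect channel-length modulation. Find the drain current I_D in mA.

I_D = 0.368 mA

V_SG = V_DD − V_G = 12.2 − 9.97 = 2.23 V, so V_ov = 2.23 − 1.32 = 0.91 V.
k_p = μ_pC_ox · (W/L) = 0.888 mA/V².
Assume saturation: I_D = ½ k_p V_ov² = 0.5 × 0.888 × 0.91² = 0.368 mA, giving V_SD = V_DD − I_D R_D = 12.2 − 0.368 × 23.3 = 3.63 V.
V_SD = 3.63 V ≥ V_ov = 0.91 V, confirming saturation.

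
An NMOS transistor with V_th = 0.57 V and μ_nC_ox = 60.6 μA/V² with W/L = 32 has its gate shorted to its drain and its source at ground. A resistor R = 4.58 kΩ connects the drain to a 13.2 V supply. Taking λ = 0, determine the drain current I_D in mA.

With gate tied to drain, V_GS = V_DS ≥ V_GS − V_th, so the device is in saturation.
k_n = μ_nC_ox · (W/L) = 1.939 mA/V².
KCL at the drain: ½ k_n (V_GS − V_th)² = (V_DD − V_GS)/R.
Let x = V_GS − 0.57. Then 4.44 x² + x − 12.63 = 0, giving x = 1.58 V (positive root), so V_GS = 2.15 V.
I_D = (V_DD − V_GS)/R = (13.2 − 2.15) / 4.58 = 2.41 mA.

I_D = 2.41 mA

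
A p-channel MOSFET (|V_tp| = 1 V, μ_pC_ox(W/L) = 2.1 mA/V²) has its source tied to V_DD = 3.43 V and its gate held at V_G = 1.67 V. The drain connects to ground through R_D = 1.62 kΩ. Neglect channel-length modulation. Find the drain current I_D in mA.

V_SG = V_DD − V_G = 3.43 − 1.67 = 1.76 V, so V_ov = 1.76 − 1 = 0.76 V.
Assume saturation: I_D = ½ k_p V_ov² = 0.5 × 2.1 × 0.76² = 0.606 mA, giving V_SD = V_DD − I_D R_D = 3.43 − 0.606 × 1.62 = 2.45 V.
V_SD = 2.45 V ≥ V_ov = 0.76 V, confirming saturation.

I_D = 0.606 mA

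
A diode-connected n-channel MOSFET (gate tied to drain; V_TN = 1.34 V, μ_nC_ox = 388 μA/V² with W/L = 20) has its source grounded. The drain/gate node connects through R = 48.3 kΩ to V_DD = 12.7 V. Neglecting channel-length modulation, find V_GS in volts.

V_GS = 1.58 V

With gate tied to drain, V_GS = V_DS ≥ V_GS − V_TN, so the device is in saturation.
k_n = μ_nC_ox · (W/L) = 7.76 mA/V².
KCL at the drain: ½ k_n (V_GS − V_TN)² = (V_DD − V_GS)/R.
Let x = V_GS − 1.34. Then 187 x² + x − 11.36 = 0, giving x = 0.244 V (positive root), so V_GS = 1.58 V.
I_D = (V_DD − V_GS)/R = (12.7 − 1.58) / 48.3 = 0.23 mA.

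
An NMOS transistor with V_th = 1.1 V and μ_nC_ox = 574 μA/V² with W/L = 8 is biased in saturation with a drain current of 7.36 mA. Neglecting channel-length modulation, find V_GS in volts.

V_GS = 2.89 V

k_n = μ_nC_ox · (W/L) = 4.592 mA/V².
In saturation I_D = ½ k_n (V_GS − V_th)², so V_GS − V_th = √(2 I_D / k_n) = √(2 × 7.36 / 4.592) = 1.79 V.
V_GS = 1.1 + 1.79 = 2.89 V.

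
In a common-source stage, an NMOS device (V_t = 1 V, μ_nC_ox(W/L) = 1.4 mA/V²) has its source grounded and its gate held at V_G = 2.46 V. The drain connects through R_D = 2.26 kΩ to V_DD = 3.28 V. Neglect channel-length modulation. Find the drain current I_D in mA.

I_D = 1.13 mA

V_GS = V_G = 2.46 V, so V_ov = 2.46 − 1 = 1.46 V.
Assume saturation: I_D = ½ k_n V_ov² = 0.5 × 1.4 × 1.46² = 1.49 mA, giving V_DS = V_DD − I_D R_D = 3.28 − 1.49 × 2.26 = -0.0922 V.
But -0.0922 V < V_ov = 1.46 V, so the device is actually in triode.
In triode I_D = k_n[V_ov V_DS − ½ V_DS²] and I_D = (V_DD − V_DS)/R_D. Equating: 1.58 V_DS² − 5.619 V_DS + 3.28 = 0, giving V_DS = 0.736 V (the root below V_ov).
I_D = (3.28 − 0.736) / 2.26 = 1.13 mA.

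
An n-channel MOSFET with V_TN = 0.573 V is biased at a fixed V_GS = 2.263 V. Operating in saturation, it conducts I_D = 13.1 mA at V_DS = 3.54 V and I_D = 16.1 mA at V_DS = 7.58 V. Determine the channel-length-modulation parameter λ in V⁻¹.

With V_GS fixed, I_D ∝ (1 + λ V_DS) in saturation, so I_D2/I_D1 = (1 + λ V_DS2)/(1 + λ V_DS1).
16.1/13.1 = 1.229 = (1 + 7.58 λ)/(1 + 3.54 λ).
Solving: λ (I_D1 V_DS2 − I_D2 V_DS1) = I_D2 − I_D1, so λ = (16.1 − 13.1) / (13.1 × 7.58 − 16.1 × 3.54) = 3 / 42.3 = 0.0709 V⁻¹.

λ = 0.0709 V⁻¹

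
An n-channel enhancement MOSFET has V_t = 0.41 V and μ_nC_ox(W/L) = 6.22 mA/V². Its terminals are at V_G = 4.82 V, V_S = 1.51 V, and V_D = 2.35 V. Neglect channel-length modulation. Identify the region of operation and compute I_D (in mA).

V_GS = V_G − V_S = 4.82 − 1.51 = 3.31 V; V_DS = V_D − V_S = 2.35 − 1.51 = 0.84 V.
V_ov = V_GS − V_t = 3.31 − 0.41 = 2.9 V.
Since V_DS = 0.84 V < V_ov = 2.9 V, the device is in the triode region.
I_D = k_n [V_ov · V_DS − ½ V_DS²] = 6.22 × [2.9 × 0.84 − 0.5 × 0.84²] = 13 mA.

Triode; I_D = 13.0 mA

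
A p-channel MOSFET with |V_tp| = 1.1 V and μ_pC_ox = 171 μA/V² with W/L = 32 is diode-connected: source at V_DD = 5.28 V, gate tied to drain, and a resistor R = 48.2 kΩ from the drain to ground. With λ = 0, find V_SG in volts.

V_SG = 1.27 V

With gate tied to drain, V_SG = V_SD ≥ V_SG − |V_tp|, so the device is in saturation.
k_p = μ_pC_ox · (W/L) = 5.472 mA/V².
KCL at the drain: ½ k_p (V_SG − |V_tp|)² = (V_DD − V_SG)/R.
Let x = V_SG − 1.1. Then 132 x² + x − 4.18 = 0, giving x = 0.174 V (positive root), so V_SG = 1.27 V.
I_D = (V_DD − V_SG)/R = (5.28 − 1.27) / 48.2 = 0.0831 mA.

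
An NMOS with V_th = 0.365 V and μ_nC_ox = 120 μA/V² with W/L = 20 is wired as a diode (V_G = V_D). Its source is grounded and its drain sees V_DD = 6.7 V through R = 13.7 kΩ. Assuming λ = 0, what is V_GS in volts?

With gate tied to drain, V_GS = V_DS ≥ V_GS − V_th, so the device is in saturation.
k_n = μ_nC_ox · (W/L) = 2.4 mA/V².
KCL at the drain: ½ k_n (V_GS − V_th)² = (V_DD − V_GS)/R.
Let x = V_GS − 0.365. Then 16.4 x² + x − 6.335 = 0, giving x = 0.591 V (positive root), so V_GS = 0.956 V.
I_D = (V_DD − V_GS)/R = (6.7 − 0.956) / 13.7 = 0.419 mA.

V_GS = 0.956 V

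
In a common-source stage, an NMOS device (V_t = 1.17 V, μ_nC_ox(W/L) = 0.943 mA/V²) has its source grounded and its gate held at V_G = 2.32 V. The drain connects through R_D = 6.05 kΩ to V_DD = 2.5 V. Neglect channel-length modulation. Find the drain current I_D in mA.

I_D = 0.349 mA

V_GS = V_G = 2.32 V, so V_ov = 2.32 − 1.17 = 1.15 V.
Assume saturation: I_D = ½ k_n V_ov² = 0.5 × 0.943 × 1.15² = 0.624 mA, giving V_DS = V_DD − I_D R_D = 2.5 − 0.624 × 6.05 = -1.27 V.
But -1.27 V < V_ov = 1.15 V, so the device is actually in triode.
In triode I_D = k_n[V_ov V_DS − ½ V_DS²] and I_D = (V_DD − V_DS)/R_D. Equating: 2.85 V_DS² − 7.561 V_DS + 2.5 = 0, giving V_DS = 0.387 V (the root below V_ov).
I_D = (2.5 − 0.387) / 6.05 = 0.349 mA.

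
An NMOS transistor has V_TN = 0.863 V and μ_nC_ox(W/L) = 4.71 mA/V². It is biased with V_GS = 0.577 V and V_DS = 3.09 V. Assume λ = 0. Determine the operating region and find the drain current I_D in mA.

Cutoff; I_D = 0 mA

V_GS = 0.577 V < V_TN = 0.863 V, so the transistor is in cutoff.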